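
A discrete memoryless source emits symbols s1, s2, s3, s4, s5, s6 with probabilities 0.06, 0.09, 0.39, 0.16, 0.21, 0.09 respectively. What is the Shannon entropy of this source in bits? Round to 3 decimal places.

2.294 bits

H = −Σ pᵢ log₂ pᵢ.
−0.06·log₂(0.06) = 0.2435
−0.09·log₂(0.09) = 0.3127
−0.39·log₂(0.39) = 0.5298
−0.16·log₂(0.16) = 0.4230
−0.21·log₂(0.21) = 0.4728
−0.09·log₂(0.09) = 0.3127
Sum ≈ 2.2945 → 2.294 bits.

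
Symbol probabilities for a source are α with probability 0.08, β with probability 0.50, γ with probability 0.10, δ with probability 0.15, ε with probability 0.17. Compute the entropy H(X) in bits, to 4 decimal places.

H = −Σ pᵢ log₂ pᵢ.
−0.08·log₂(0.08) = 0.2915
−0.50·log₂(0.50) = 0.5000
−0.10·log₂(0.10) = 0.3322
−0.15·log₂(0.15) = 0.4105
−0.17·log₂(0.17) = 0.4346
Sum ≈ 1.9688 → 1.9688 bits.

1.9688 bits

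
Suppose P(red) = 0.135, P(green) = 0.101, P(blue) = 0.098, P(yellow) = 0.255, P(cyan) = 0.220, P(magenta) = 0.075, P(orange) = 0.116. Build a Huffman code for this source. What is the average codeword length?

2.698 bits/symbol

Repeatedly combine the two least-probable nodes; the expected code length is the sum of the merged weights.
merge 3/40 + 49/500 → 173/1000
merge 101/1000 + 29/250 → 217/1000
merge 27/200 + 173/1000 → 77/250
merge 217/1000 + 11/50 → 437/1000
merge 51/200 + 77/250 → 563/1000
merge 437/1000 + 563/1000 → 1
L = 173/1000 + 217/1000 + 77/250 + 437/1000 + 563/1000 + 1 = 1349/500 = 2.698 bits/symbol.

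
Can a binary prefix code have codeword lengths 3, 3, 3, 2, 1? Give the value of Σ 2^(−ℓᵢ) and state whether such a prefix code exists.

1.125; no

With common denominator 2^3 = 8: Σ 2^(−ℓᵢ) = 1/8 + 1/8 + 1/8 + 2/8 + 4/8 = 9/8 = 1.125.
Kraft's inequality requires Σ ≤ 1; here Σ = 1.125 > 1, so no such prefix code exists.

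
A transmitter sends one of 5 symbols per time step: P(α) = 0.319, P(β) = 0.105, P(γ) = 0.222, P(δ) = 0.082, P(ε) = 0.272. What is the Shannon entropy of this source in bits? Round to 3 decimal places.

2.156 bits

H = −Σ pᵢ log₂ pᵢ.
−0.319·log₂(0.319) = 0.5258
−0.105·log₂(0.105) = 0.3414
−0.222·log₂(0.222) = 0.4820
−0.082·log₂(0.082) = 0.2959
−0.272·log₂(0.272) = 0.5109
Sum ≈ 2.1561 → 2.156 bits.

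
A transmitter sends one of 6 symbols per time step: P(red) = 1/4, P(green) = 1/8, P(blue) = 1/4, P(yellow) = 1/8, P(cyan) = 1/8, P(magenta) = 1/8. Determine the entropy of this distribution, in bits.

Each probability is a power of 1/2, so log₂(1/p) is an integer.
H = Σ p·log₂(1/p) = 1/4·2 + 1/8·3 + 1/4·2 + 1/8·3 + 1/8·3 + 1/8·3 = 2.5 bits.

2.5 bits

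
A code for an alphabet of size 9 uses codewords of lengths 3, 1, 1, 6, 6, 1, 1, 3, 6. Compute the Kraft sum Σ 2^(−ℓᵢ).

2.296875

With common denominator 2^6 = 64: Σ 2^(−ℓᵢ) = 8/64 + 32/64 + 32/64 + 1/64 + 1/64 + 32/64 + 32/64 + 8/64 + 1/64 = 147/64 = 2.296875.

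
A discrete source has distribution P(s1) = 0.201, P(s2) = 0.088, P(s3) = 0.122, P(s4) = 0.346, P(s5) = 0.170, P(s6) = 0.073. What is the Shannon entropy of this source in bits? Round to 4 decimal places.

2.3841 bits

H = −Σ pᵢ log₂ pᵢ.
−0.201·log₂(0.201) = 0.4653
−0.088·log₂(0.088) = 0.3086
−0.122·log₂(0.122) = 0.3703
−0.346·log₂(0.346) = 0.5298
−0.170·log₂(0.170) = 0.4346
−0.073·log₂(0.073) = 0.2756
Sum ≈ 2.3841 → 2.3841 bits.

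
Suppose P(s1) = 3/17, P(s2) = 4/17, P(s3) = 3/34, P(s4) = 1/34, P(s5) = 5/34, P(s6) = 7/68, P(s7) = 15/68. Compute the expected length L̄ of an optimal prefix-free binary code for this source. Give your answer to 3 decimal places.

Repeatedly combine the two least-probable nodes; the expected code length is the sum of the merged weights.
merge 1/34 + 3/34 → 2/17
merge 7/68 + 2/17 → 15/68
merge 5/34 + 3/17 → 11/34
merge 15/68 + 15/68 → 15/34
merge 4/17 + 11/34 → 19/34
merge 15/34 + 19/34 → 1
L = 2/17 + 15/68 + 11/34 + 15/34 + 19/34 + 1 = 181/68 ≈ 2.662 bits/symbol.

2.662 bits/symbol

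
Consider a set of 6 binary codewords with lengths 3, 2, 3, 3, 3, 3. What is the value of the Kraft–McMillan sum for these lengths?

0.875

With common denominator 2^3 = 8: Σ 2^(−ℓᵢ) = 1/8 + 2/8 + 1/8 + 1/8 + 1/8 + 1/8 = 7/8 = 0.875.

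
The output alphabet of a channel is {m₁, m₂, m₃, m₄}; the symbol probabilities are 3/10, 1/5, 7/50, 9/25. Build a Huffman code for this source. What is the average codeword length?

1.98 bits/symbol

Repeatedly combine the two least-probable nodes; the expected code length is the sum of the merged weights.
merge 7/50 + 1/5 → 17/50
merge 3/10 + 17/50 → 16/25
merge 9/25 + 16/25 → 1
L = 17/50 + 16/25 + 1 = 99/50 = 1.98 bits/symbol.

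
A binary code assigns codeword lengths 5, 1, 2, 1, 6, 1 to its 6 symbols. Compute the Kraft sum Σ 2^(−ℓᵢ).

With common denominator 2^6 = 64: Σ 2^(−ℓᵢ) = 2/64 + 32/64 + 16/64 + 32/64 + 1/64 + 32/64 = 115/64 = 1.796875.

1.796875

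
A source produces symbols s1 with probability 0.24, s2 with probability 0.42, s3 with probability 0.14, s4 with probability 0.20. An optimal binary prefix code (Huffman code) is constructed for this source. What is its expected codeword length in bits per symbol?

Repeatedly combine the two least-probable nodes; the expected code length is the sum of the merged weights.
merge 7/50 + 1/5 → 17/50
merge 6/25 + 17/50 → 29/50
merge 21/50 + 29/50 → 1
L = 17/50 + 29/50 + 1 = 48/25 = 1.92 bits/symbol.

1.92 bits/symbol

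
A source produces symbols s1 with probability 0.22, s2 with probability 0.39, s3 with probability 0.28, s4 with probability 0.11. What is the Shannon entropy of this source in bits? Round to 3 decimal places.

1.875 bits

H = −Σ pᵢ log₂ pᵢ.
−0.22·log₂(0.22) = 0.4806
−0.39·log₂(0.39) = 0.5298
−0.28·log₂(0.28) = 0.5142
−0.11·log₂(0.11) = 0.3503
Sum ≈ 1.8749 → 1.875 bits.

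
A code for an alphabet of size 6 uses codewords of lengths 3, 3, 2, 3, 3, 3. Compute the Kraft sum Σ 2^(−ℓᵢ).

0.875

With common denominator 2^3 = 8: Σ 2^(−ℓᵢ) = 1/8 + 1/8 + 2/8 + 1/8 + 1/8 + 1/8 = 7/8 = 0.875.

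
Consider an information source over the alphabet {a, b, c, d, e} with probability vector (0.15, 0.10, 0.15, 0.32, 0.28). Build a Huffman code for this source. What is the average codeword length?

2.25 bits/symbol

Repeatedly combine the two least-probable nodes; the expected code length is the sum of the merged weights.
merge 1/10 + 3/20 → 1/4
merge 3/20 + 1/4 → 2/5
merge 7/25 + 8/25 → 3/5
merge 2/5 + 3/5 → 1
L = 1/4 + 2/5 + 3/5 + 1 = 9/4 = 2.25 bits/symbol.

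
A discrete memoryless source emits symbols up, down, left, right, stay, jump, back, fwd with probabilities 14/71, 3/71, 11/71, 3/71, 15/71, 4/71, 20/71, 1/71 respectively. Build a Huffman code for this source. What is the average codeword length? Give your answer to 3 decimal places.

Repeatedly combine the two least-probable nodes; the expected code length is the sum of the merged weights.
merge 1/71 + 3/71 → 4/71
merge 3/71 + 4/71 → 7/71
merge 4/71 + 7/71 → 11/71
merge 11/71 + 11/71 → 22/71
merge 14/71 + 15/71 → 29/71
merge 20/71 + 22/71 → 42/71
merge 29/71 + 42/71 → 1
L = 4/71 + 7/71 + 11/71 + 22/71 + 29/71 + 42/71 + 1 = 186/71 ≈ 2.620 bits/symbol.

2.620 bits/symbol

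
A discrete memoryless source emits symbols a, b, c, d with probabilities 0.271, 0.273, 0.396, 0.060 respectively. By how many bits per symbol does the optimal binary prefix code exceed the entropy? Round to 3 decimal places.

Entropy H = −Σ p log₂ p ≈ 1.7946 bits.
Huffman merges: 3/50+271/1000→331/1000; 273/1000+331/1000→151/250; 99/250+151/250→1. L = 387/200 ≈ 1.9350.
L − H = 1.9350 − 1.7946 = 0.140 bits.

0.140 bits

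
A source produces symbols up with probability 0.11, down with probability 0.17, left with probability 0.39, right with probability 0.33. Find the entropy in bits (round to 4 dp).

1.8425 bits

H = −Σ pᵢ log₂ pᵢ.
−0.11·log₂(0.11) = 0.3503
−0.17·log₂(0.17) = 0.4346
−0.39·log₂(0.39) = 0.5298
−0.33·log₂(0.33) = 0.5278
Sum ≈ 1.8425 → 1.8425 bits.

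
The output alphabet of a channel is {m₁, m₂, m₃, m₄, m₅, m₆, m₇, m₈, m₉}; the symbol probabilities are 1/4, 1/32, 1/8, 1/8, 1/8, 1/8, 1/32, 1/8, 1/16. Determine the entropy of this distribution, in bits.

Each probability is a power of 1/2, so log₂(1/p) is an integer.
H = Σ p·log₂(1/p) = 1/4·2 + 1/32·5 + 1/8·3 + 1/8·3 + 1/8·3 + 1/8·3 + 1/32·5 + 1/8·3 + 1/16·4 = 2.9375 bits.

2.9375 bits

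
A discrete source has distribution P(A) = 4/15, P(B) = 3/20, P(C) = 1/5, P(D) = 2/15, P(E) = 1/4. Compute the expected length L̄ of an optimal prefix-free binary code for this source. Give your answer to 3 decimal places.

Repeatedly combine the two least-probable nodes; the expected code length is the sum of the merged weights.
merge 2/15 + 3/20 → 17/60
merge 1/5 + 1/4 → 9/20
merge 4/15 + 17/60 → 11/20
merge 9/20 + 11/20 → 1
L = 17/60 + 9/20 + 11/20 + 1 = 137/60 ≈ 2.283 bits/symbol.

2.283 bits/symbol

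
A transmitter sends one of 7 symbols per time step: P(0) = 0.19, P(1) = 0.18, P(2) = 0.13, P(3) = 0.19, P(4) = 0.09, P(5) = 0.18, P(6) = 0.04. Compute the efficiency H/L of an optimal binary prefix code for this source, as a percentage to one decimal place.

97.5%

Entropy H = −Σ p log₂ p ≈ 2.6821 bits.
Huffman merges: 1/25+9/100→13/100; 13/100+13/100→13/50; 9/50+9/50→9/25; 19/100+19/100→19/50; 13/50+9/25→31/50; 19/50+31/50→1. L = 11/4 ≈ 2.7500.
Efficiency = H/L = 2.6821/2.7500 = 97.5%.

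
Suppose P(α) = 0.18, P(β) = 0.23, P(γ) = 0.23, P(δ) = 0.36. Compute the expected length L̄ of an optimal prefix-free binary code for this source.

Repeatedly combine the two least-probable nodes; the expected code length is the sum of the merged weights.
merge 9/50 + 23/100 → 41/100
merge 23/100 + 9/25 → 59/100
merge 41/100 + 59/100 → 1
L = 41/100 + 59/100 + 1 = 2 bits/symbol.

2 bits/symbol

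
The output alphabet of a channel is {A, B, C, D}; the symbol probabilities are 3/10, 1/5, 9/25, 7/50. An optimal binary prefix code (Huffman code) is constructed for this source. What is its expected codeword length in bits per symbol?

Repeatedly combine the two least-probable nodes; the expected code length is the sum of the merged weights.
merge 7/50 + 1/5 → 17/50
merge 3/10 + 17/50 → 16/25
merge 9/25 + 16/25 → 1
L = 17/50 + 16/25 + 1 = 99/50 = 1.98 bits/symbol.

1.98 bits/symbol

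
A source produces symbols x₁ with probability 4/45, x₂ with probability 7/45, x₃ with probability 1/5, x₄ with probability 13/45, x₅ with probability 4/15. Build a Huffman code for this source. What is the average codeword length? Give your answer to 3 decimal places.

Repeatedly combine the two least-probable nodes; the expected code length is the sum of the merged weights.
merge 4/45 + 7/45 → 11/45
merge 1/5 + 11/45 → 4/9
merge 4/15 + 13/45 → 5/9
merge 4/9 + 5/9 → 1
L = 11/45 + 4/9 + 5/9 + 1 = 101/45 ≈ 2.244 bits/symbol.

2.244 bits/symbol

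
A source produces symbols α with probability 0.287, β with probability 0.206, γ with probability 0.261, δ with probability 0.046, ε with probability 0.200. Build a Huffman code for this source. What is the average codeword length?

Repeatedly combine the two least-probable nodes; the expected code length is the sum of the merged weights.
merge 23/500 + 1/5 → 123/500
merge 103/500 + 123/500 → 113/250
merge 261/1000 + 287/1000 → 137/250
merge 113/250 + 137/250 → 1
L = 123/500 + 113/250 + 137/250 + 1 = 1123/500 = 2.246 bits/symbol.

2.246 bits/symbol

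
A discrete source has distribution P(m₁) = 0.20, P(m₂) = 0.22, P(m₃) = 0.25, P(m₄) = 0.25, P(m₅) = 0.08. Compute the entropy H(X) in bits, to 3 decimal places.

2.236 bits

H = −Σ pᵢ log₂ pᵢ.
−0.20·log₂(0.20) = 0.4644
−0.22·log₂(0.22) = 0.4806
−0.25·log₂(0.25) = 0.5000
−0.25·log₂(0.25) = 0.5000
−0.08·log₂(0.08) = 0.2915
Sum ≈ 2.2365 → 2.236 bits.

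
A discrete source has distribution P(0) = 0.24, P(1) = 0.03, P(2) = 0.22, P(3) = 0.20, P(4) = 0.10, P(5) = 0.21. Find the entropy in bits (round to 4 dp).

H = −Σ pᵢ log₂ pᵢ.
−0.24·log₂(0.24) = 0.4941
−0.03·log₂(0.03) = 0.1518
−0.22·log₂(0.22) = 0.4806
−0.20·log₂(0.20) = 0.4644
−0.10·log₂(0.10) = 0.3322
−0.21·log₂(0.21) = 0.4728
Sum ≈ 2.3959 → 2.3959 bits.

2.3959 bits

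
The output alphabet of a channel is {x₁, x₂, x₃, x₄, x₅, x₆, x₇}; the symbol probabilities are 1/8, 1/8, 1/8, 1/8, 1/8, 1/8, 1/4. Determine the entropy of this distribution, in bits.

2.75 bits

Each probability is a power of 1/2, so log₂(1/p) is an integer.
H = Σ p·log₂(1/p) = 1/8·3 + 1/8·3 + 1/8·3 + 1/8·3 + 1/8·3 + 1/8·3 + 1/4·2 = 2.75 bits.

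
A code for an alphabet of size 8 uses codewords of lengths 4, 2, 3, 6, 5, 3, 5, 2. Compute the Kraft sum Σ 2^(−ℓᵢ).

0.890625

With common denominator 2^6 = 64: Σ 2^(−ℓᵢ) = 4/64 + 16/64 + 8/64 + 1/64 + 2/64 + 8/64 + 2/64 + 16/64 = 57/64 = 0.890625.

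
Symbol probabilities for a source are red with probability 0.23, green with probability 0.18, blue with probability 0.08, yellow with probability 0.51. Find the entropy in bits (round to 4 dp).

H = −Σ pᵢ log₂ pᵢ.
−0.23·log₂(0.23) = 0.4877
−0.18·log₂(0.18) = 0.4453
−0.08·log₂(0.08) = 0.2915
−0.51·log₂(0.51) = 0.4954
Sum ≈ 1.7199 → 1.7199 bits.

1.7199 bits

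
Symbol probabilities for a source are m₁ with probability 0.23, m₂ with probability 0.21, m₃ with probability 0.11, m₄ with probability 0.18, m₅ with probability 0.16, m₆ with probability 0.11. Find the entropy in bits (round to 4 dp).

H = −Σ pᵢ log₂ pᵢ.
−0.23·log₂(0.23) = 0.4877
−0.21·log₂(0.21) = 0.4728
−0.11·log₂(0.11) = 0.3503
−0.18·log₂(0.18) = 0.4453
−0.16·log₂(0.16) = 0.4230
−0.11·log₂(0.11) = 0.3503
Sum ≈ 2.5294 → 2.5294 bits.

2.5294 bits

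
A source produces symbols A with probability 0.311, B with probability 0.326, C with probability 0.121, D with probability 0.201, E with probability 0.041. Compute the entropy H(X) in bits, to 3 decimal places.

2.074 bits

H = −Σ pᵢ log₂ pᵢ.
−0.311·log₂(0.311) = 0.5240
−0.326·log₂(0.326) = 0.5272
−0.121·log₂(0.121) = 0.3687
−0.201·log₂(0.201) = 0.4653
−0.041·log₂(0.041) = 0.1889
Sum ≈ 2.0741 → 2.074 bits.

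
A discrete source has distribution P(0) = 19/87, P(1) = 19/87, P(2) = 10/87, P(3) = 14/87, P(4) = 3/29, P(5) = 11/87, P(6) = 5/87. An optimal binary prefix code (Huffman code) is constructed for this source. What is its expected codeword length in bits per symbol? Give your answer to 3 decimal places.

2.724 bits/symbol

Repeatedly combine the two least-probable nodes; the expected code length is the sum of the merged weights.
merge 5/87 + 3/29 → 14/87
merge 10/87 + 11/87 → 7/29
merge 14/87 + 14/87 → 28/87
merge 19/87 + 19/87 → 38/87
merge 7/29 + 28/87 → 49/87
merge 38/87 + 49/87 → 1
L = 14/87 + 7/29 + 28/87 + 38/87 + 49/87 + 1 = 79/29 ≈ 2.724 bits/symbol.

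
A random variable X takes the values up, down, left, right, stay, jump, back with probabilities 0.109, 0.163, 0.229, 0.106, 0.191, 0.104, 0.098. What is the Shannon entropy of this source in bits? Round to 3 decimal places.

H = −Σ pᵢ log₂ pᵢ.
−0.109·log₂(0.109) = 0.3485
−0.163·log₂(0.163) = 0.4266
−0.229·log₂(0.229) = 0.4870
−0.106·log₂(0.106) = 0.3432
−0.191·log₂(0.191) = 0.4562
−0.104·log₂(0.104) = 0.3396
−0.098·log₂(0.098) = 0.3284
Sum ≈ 2.7295 → 2.729 bits.

2.729 bits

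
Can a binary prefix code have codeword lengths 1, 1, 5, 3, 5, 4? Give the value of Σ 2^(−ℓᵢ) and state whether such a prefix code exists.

1.25; no

With common denominator 2^5 = 32: Σ 2^(−ℓᵢ) = 16/32 + 16/32 + 1/32 + 4/32 + 1/32 + 2/32 = 40/32 = 1.25.
Kraft's inequality requires Σ ≤ 1; here Σ = 1.25 > 1, so no such prefix code exists.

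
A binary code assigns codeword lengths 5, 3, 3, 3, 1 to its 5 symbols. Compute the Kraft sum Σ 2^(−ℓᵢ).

0.90625

With common denominator 2^5 = 32: Σ 2^(−ℓᵢ) = 1/32 + 4/32 + 4/32 + 4/32 + 16/32 = 29/32 = 0.90625.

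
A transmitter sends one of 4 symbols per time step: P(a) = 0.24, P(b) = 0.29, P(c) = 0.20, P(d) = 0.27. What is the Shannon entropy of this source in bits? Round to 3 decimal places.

H = −Σ pᵢ log₂ pᵢ.
−0.24·log₂(0.24) = 0.4941
−0.29·log₂(0.29) = 0.5179
−0.20·log₂(0.20) = 0.4644
−0.27·log₂(0.27) = 0.5100
Sum ≈ 1.9864 → 1.986 bits.

1.986 bits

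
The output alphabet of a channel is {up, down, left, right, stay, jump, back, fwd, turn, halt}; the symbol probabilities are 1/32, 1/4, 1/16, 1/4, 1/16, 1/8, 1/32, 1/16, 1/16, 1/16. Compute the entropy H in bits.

Each probability is a power of 1/2, so log₂(1/p) is an integer.
H = Σ p·log₂(1/p) = 1/32·5 + 1/4·2 + 1/16·4 + 1/4·2 + 1/16·4 + 1/8·3 + 1/32·5 + 1/16·4 + 1/16·4 + 1/16·4 = 2.9375 bits.

2.9375 bits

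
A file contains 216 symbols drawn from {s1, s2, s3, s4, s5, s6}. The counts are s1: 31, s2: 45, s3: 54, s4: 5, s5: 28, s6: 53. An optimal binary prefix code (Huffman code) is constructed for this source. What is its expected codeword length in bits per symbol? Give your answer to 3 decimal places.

Probabilities are the counts divided by 216.
Repeatedly combine the two least-probable nodes; the expected code length is the sum of the merged weights.
merge 5/216 + 7/54 → 11/72
merge 31/216 + 11/72 → 8/27
merge 5/24 + 53/216 → 49/108
merge 1/4 + 8/27 → 59/108
merge 49/108 + 59/108 → 1
L = 11/72 + 8/27 + 49/108 + 59/108 + 1 = 529/216 ≈ 2.449 bits/symbol.

2.449 bits/symbol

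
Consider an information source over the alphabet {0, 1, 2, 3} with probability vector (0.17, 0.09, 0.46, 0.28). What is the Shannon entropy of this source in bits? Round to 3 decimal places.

H = −Σ pᵢ log₂ pᵢ.
−0.17·log₂(0.17) = 0.4346
−0.09·log₂(0.09) = 0.3127
−0.46·log₂(0.46) = 0.5153
−0.28·log₂(0.28) = 0.5142
Sum ≈ 1.7768 → 1.777 bits.

1.777 bits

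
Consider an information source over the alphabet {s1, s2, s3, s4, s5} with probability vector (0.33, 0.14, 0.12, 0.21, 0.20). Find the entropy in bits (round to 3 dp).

2.229 bits

H = −Σ pᵢ log₂ pᵢ.
−0.33·log₂(0.33) = 0.5278
−0.14·log₂(0.14) = 0.3971
−0.12·log₂(0.12) = 0.3671
−0.21·log₂(0.21) = 0.4728
−0.20·log₂(0.20) = 0.4644
Sum ≈ 2.2292 → 2.229 bits.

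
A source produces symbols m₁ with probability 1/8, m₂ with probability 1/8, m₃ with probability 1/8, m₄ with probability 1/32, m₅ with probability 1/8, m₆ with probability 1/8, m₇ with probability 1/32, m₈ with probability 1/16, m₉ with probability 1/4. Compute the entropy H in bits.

2.9375 bits

Each probability is a power of 1/2, so log₂(1/p) is an integer.
H = Σ p·log₂(1/p) = 1/8·3 + 1/8·3 + 1/8·3 + 1/32·5 + 1/8·3 + 1/8·3 + 1/32·5 + 1/16·4 + 1/4·2 = 2.9375 bits.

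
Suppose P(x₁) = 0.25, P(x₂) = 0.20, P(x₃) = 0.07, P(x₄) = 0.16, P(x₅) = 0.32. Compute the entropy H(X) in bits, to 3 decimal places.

2.182 bits

H = −Σ pᵢ log₂ pᵢ.
−0.25·log₂(0.25) = 0.5000
−0.20·log₂(0.20) = 0.4644
−0.07·log₂(0.07) = 0.2686
−0.16·log₂(0.16) = 0.4230
−0.32·log₂(0.32) = 0.5260
Sum ≈ 2.1820 → 2.182 bits.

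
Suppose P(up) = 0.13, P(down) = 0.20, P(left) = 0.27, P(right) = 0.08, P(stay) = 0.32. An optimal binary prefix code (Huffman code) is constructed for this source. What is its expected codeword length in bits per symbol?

2.21 bits/symbol

Repeatedly combine the two least-probable nodes; the expected code length is the sum of the merged weights.
merge 2/25 + 13/100 → 21/100
merge 1/5 + 21/100 → 41/100
merge 27/100 + 8/25 → 59/100
merge 41/100 + 59/100 → 1
L = 21/100 + 41/100 + 59/100 + 1 = 221/100 = 2.21 bits/symbol.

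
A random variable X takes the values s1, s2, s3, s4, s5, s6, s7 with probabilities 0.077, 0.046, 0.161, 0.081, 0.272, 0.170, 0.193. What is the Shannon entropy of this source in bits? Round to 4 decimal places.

H = −Σ pᵢ log₂ pᵢ.
−0.077·log₂(0.077) = 0.2848
−0.046·log₂(0.046) = 0.2043
−0.161·log₂(0.161) = 0.4242
−0.081·log₂(0.081) = 0.2937
−0.272·log₂(0.272) = 0.5109
−0.170·log₂(0.170) = 0.4346
−0.193·log₂(0.193) = 0.4581
Sum ≈ 2.6106 → 2.6106 bits.

2.6106 bits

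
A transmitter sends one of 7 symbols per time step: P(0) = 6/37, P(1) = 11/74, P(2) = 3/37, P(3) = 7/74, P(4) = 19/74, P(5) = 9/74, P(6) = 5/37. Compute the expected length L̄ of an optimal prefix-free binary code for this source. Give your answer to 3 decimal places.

2.743 bits/symbol

Repeatedly combine the two least-probable nodes; the expected code length is the sum of the merged weights.
merge 3/37 + 7/74 → 13/74
merge 9/74 + 5/37 → 19/74
merge 11/74 + 6/37 → 23/74
merge 13/74 + 19/74 → 16/37
merge 19/74 + 23/74 → 21/37
merge 16/37 + 21/37 → 1
L = 13/74 + 19/74 + 23/74 + 16/37 + 21/37 + 1 = 203/74 ≈ 2.743 bits/symbol.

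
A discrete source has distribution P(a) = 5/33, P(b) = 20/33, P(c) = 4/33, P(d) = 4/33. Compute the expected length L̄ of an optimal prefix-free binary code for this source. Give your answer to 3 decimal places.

Repeatedly combine the two least-probable nodes; the expected code length is the sum of the merged weights.
merge 4/33 + 4/33 → 8/33
merge 5/33 + 8/33 → 13/33
merge 13/33 + 20/33 → 1
L = 8/33 + 13/33 + 1 = 18/11 ≈ 1.636 bits/symbol.

1.636 bits/symbol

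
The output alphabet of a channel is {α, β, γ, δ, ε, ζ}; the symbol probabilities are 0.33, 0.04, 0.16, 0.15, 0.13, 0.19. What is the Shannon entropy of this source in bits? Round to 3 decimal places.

2.385 bits

H = −Σ pᵢ log₂ pᵢ.
−0.33·log₂(0.33) = 0.5278
−0.04·log₂(0.04) = 0.1858
−0.16·log₂(0.16) = 0.4230
−0.15·log₂(0.15) = 0.4105
−0.13·log₂(0.13) = 0.3826
−0.19·log₂(0.19) = 0.4552
Sum ≈ 2.3850 → 2.385 bits.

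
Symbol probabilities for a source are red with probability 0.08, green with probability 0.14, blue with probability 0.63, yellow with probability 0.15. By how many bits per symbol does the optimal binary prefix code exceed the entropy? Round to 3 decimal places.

Entropy H = −Σ p log₂ p ≈ 1.5191 bits.
Huffman merges: 2/25+7/50→11/50; 3/20+11/50→37/100; 37/100+63/100→1. L = 159/100 ≈ 1.5900.
L − H = 1.5900 − 1.5191 = 0.071 bits.

0.071 bits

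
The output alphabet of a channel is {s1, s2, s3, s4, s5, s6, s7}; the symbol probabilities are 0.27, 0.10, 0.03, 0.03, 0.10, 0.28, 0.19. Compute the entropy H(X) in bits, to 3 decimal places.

H = −Σ pᵢ log₂ pᵢ.
−0.27·log₂(0.27) = 0.5100
−0.10·log₂(0.10) = 0.3322
−0.03·log₂(0.03) = 0.1518
−0.03·log₂(0.03) = 0.1518
−0.10·log₂(0.10) = 0.3322
−0.28·log₂(0.28) = 0.5142
−0.19·log₂(0.19) = 0.4552
Sum ≈ 2.4474 → 2.447 bits.

2.447 bits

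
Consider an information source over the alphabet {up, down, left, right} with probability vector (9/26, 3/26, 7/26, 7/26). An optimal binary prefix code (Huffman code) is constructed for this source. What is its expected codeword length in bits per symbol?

2 bits/symbol

Repeatedly combine the two least-probable nodes; the expected code length is the sum of the merged weights.
merge 3/26 + 7/26 → 5/13
merge 7/26 + 9/26 → 8/13
merge 5/13 + 8/13 → 1
L = 5/13 + 8/13 + 1 = 2 bits/symbol.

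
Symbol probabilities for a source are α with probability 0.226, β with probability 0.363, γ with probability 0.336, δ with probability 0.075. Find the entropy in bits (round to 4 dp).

H = −Σ pᵢ log₂ pᵢ.
−0.226·log₂(0.226) = 0.4849
−0.363·log₂(0.363) = 0.5307
−0.336·log₂(0.336) = 0.5287
−0.075·log₂(0.075) = 0.2803
Sum ≈ 1.8246 → 1.8246 bits.

1.8246 bits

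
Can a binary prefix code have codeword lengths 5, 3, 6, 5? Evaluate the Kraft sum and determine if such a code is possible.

0.203125; yes

With common denominator 2^6 = 64: Σ 2^(−ℓᵢ) = 2/64 + 8/64 + 1/64 + 2/64 = 13/64 = 0.203125.
Kraft's inequality requires Σ ≤ 1; here Σ = 0.203125 ≤ 1, so such a prefix code exists.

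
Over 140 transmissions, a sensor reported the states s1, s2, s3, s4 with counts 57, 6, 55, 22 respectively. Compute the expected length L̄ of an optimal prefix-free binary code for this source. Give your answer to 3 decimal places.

Probabilities are the counts divided by 140.
Repeatedly combine the two least-probable nodes; the expected code length is the sum of the merged weights.
merge 3/70 + 11/70 → 1/5
merge 1/5 + 11/28 → 83/140
merge 57/140 + 83/140 → 1
L = 1/5 + 83/140 + 1 = 251/140 ≈ 1.793 bits/symbol.

1.793 bits/symbol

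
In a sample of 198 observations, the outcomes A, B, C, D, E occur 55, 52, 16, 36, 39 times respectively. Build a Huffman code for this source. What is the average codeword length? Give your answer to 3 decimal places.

Probabilities are the counts divided by 198.
Repeatedly combine the two least-probable nodes; the expected code length is the sum of the merged weights.
merge 8/99 + 2/11 → 26/99
merge 13/66 + 26/99 → 91/198
merge 26/99 + 5/18 → 107/198
merge 91/198 + 107/198 → 1
L = 26/99 + 91/198 + 107/198 + 1 = 224/99 ≈ 2.263 bits/symbol.

2.263 bits/symbol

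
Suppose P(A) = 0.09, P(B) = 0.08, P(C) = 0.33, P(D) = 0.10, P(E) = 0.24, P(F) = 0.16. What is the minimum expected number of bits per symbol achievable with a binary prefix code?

Repeatedly combine the two least-probable nodes; the expected code length is the sum of the merged weights.
merge 2/25 + 9/100 → 17/100
merge 1/10 + 4/25 → 13/50
merge 17/100 + 6/25 → 41/100
merge 13/50 + 33/100 → 59/100
merge 41/100 + 59/100 → 1
L = 17/100 + 13/50 + 41/100 + 59/100 + 1 = 243/100 = 2.43 bits/symbol.

2.43 bits/symbol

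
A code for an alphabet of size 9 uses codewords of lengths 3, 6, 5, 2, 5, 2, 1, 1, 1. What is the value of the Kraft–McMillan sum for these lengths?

With common denominator 2^6 = 64: Σ 2^(−ℓᵢ) = 8/64 + 1/64 + 2/64 + 16/64 + 2/64 + 16/64 + 32/64 + 32/64 + 32/64 = 141/64 = 2.203125.

2.203125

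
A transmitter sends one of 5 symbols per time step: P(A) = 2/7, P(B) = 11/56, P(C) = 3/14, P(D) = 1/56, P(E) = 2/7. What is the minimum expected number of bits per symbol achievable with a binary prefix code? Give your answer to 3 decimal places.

2.214 bits/symbol

Repeatedly combine the two least-probable nodes; the expected code length is the sum of the merged weights.
merge 1/56 + 11/56 → 3/14
merge 3/14 + 3/14 → 3/7
merge 2/7 + 2/7 → 4/7
merge 3/7 + 4/7 → 1
L = 3/14 + 3/7 + 4/7 + 1 = 31/14 ≈ 2.214 bits/symbol.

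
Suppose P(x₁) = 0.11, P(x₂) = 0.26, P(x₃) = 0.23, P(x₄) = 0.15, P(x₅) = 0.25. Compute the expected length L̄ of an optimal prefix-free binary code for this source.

2.26 bits/symbol

Repeatedly combine the two least-probable nodes; the expected code length is the sum of the merged weights.
merge 11/100 + 3/20 → 13/50
merge 23/100 + 1/4 → 12/25
merge 13/50 + 13/50 → 13/25
merge 12/25 + 13/25 → 1
L = 13/50 + 12/25 + 13/25 + 1 = 113/50 = 2.26 bits/symbol.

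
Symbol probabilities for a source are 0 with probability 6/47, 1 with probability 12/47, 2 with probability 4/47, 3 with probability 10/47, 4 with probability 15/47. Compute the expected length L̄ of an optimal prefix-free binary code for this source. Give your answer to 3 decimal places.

2.213 bits/symbol

Repeatedly combine the two least-probable nodes; the expected code length is the sum of the merged weights.
merge 4/47 + 6/47 → 10/47
merge 10/47 + 10/47 → 20/47
merge 12/47 + 15/47 → 27/47
merge 20/47 + 27/47 → 1
L = 10/47 + 20/47 + 27/47 + 1 = 104/47 ≈ 2.213 bits/symbol.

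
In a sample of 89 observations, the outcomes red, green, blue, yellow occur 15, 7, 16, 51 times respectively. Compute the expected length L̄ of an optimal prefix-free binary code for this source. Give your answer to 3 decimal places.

1.674 bits/symbol

Probabilities are the counts divided by 89.
Repeatedly combine the two least-probable nodes; the expected code length is the sum of the merged weights.
merge 7/89 + 15/89 → 22/89
merge 16/89 + 22/89 → 38/89
merge 38/89 + 51/89 → 1
L = 22/89 + 38/89 + 1 = 149/89 ≈ 1.674 bits/symbol.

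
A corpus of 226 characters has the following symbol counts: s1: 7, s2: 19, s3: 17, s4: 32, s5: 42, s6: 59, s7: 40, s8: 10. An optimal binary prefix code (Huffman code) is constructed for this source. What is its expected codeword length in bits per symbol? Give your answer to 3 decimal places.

2.779 bits/symbol

Probabilities are the counts divided by 226.
Repeatedly combine the two least-probable nodes; the expected code length is the sum of the merged weights.
merge 7/226 + 5/113 → 17/226
merge 17/226 + 17/226 → 17/113
merge 19/226 + 16/113 → 51/226
merge 17/113 + 20/113 → 37/113
merge 21/113 + 51/226 → 93/226
merge 59/226 + 37/113 → 133/226
merge 93/226 + 133/226 → 1
L = 17/226 + 17/113 + 51/226 + 37/113 + 93/226 + 133/226 + 1 = 314/113 ≈ 2.779 bits/symbol.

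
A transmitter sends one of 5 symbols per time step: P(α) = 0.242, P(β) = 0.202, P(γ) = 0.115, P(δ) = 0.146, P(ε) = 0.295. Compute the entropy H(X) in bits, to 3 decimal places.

H = −Σ pᵢ log₂ pᵢ.
−0.242·log₂(0.242) = 0.4954
−0.202·log₂(0.202) = 0.4661
−0.115·log₂(0.115) = 0.3588
−0.146·log₂(0.146) = 0.4053
−0.295·log₂(0.295) = 0.5196
Sum ≈ 2.2452 → 2.245 bits.

2.245 bits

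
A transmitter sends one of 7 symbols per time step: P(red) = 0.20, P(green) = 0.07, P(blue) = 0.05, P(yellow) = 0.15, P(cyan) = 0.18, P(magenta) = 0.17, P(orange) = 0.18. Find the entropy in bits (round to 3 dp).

H = −Σ pᵢ log₂ pᵢ.
−0.20·log₂(0.20) = 0.4644
−0.07·log₂(0.07) = 0.2686
−0.05·log₂(0.05) = 0.2161
−0.15·log₂(0.15) = 0.4105
−0.18·log₂(0.18) = 0.4453
−0.17·log₂(0.17) = 0.4346
−0.18·log₂(0.18) = 0.4453
Sum ≈ 2.6848 → 2.685 bits.

2.685 bits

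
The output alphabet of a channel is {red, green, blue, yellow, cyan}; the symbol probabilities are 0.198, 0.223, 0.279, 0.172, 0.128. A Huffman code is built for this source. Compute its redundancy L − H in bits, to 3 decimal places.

Entropy H = −Σ p log₂ p ≈ 2.2756 bits.
Huffman merges: 16/125+43/250→3/10; 99/500+223/1000→421/1000; 279/1000+3/10→579/1000; 421/1000+579/1000→1. L = 23/10 ≈ 2.3000.
L − H = 2.3000 − 2.2756 = 0.024 bits.

0.024 bits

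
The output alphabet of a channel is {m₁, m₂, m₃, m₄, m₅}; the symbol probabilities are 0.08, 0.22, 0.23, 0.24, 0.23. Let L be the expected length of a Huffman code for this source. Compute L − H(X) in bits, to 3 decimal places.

Entropy H = −Σ p log₂ p ≈ 2.2416 bits.
Huffman merges: 2/25+11/50→3/10; 23/100+23/100→23/50; 6/25+3/10→27/50; 23/50+27/50→1. L = 23/10 ≈ 2.3000.
L − H = 2.3000 − 2.2416 = 0.058 bits.

0.058 bits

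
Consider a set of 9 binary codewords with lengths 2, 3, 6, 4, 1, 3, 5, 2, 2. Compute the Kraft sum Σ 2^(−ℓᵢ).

1.609375

With common denominator 2^6 = 64: Σ 2^(−ℓᵢ) = 16/64 + 8/64 + 1/64 + 4/64 + 32/64 + 8/64 + 2/64 + 16/64 + 16/64 = 103/64 = 1.609375.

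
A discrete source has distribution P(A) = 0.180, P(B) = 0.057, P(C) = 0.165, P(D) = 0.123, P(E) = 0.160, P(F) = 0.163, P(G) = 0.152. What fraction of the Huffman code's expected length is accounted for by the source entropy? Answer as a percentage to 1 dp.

97.3%

Entropy H = −Σ p log₂ p ≈ 2.7444 bits.
Huffman merges: 57/1000+123/1000→9/50; 19/125+4/25→39/125; 163/1000+33/200→41/125; 9/50+9/50→9/25; 39/125+41/125→16/25; 9/25+16/25→1. L = 141/50 ≈ 2.8200.
Efficiency = H/L = 2.7444/2.8200 = 97.3%.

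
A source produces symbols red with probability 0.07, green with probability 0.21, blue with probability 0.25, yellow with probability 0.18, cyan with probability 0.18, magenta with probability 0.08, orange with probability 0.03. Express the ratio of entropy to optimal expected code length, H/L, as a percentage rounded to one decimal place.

Entropy H = −Σ p log₂ p ≈ 2.5753 bits.
Huffman merges: 3/100+7/100→1/10; 2/25+1/10→9/50; 9/50+9/50→9/25; 9/50+21/100→39/100; 1/4+9/25→61/100; 39/100+61/100→1. L = 66/25 ≈ 2.6400.
Efficiency = H/L = 2.5753/2.6400 = 97.5%.

97.5%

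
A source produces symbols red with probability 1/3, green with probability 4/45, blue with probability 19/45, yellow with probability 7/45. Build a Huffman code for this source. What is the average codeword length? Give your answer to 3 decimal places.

1.822 bits/symbol

Repeatedly combine the two least-probable nodes; the expected code length is the sum of the merged weights.
merge 4/45 + 7/45 → 11/45
merge 11/45 + 1/3 → 26/45
merge 19/45 + 26/45 → 1
L = 11/45 + 26/45 + 1 = 82/45 ≈ 1.822 bits/symbol.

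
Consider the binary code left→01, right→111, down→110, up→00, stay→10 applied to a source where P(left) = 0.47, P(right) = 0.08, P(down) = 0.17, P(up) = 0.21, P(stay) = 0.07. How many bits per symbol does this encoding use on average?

L̄ = Σ pᵢ·ℓᵢ = 0.47·2 + 0.08·3 + 0.17·3 + 0.21·2 + 0.07·2 = 2.25 bits/symbol.

2.25 bits/symbol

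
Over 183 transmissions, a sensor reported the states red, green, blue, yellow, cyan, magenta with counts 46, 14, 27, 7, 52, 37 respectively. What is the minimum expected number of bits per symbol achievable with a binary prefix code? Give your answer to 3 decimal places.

Probabilities are the counts divided by 183.
Repeatedly combine the two least-probable nodes; the expected code length is the sum of the merged weights.
merge 7/183 + 14/183 → 7/61
merge 7/61 + 9/61 → 16/61
merge 37/183 + 46/183 → 83/183
merge 16/61 + 52/183 → 100/183
merge 83/183 + 100/183 → 1
L = 7/61 + 16/61 + 83/183 + 100/183 + 1 = 145/61 ≈ 2.377 bits/symbol.

2.377 bits/symbol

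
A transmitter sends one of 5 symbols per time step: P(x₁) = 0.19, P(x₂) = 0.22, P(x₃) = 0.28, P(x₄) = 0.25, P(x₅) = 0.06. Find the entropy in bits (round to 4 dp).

H = −Σ pᵢ log₂ pᵢ.
−0.19·log₂(0.19) = 0.4552
−0.22·log₂(0.22) = 0.4806
−0.28·log₂(0.28) = 0.5142
−0.25·log₂(0.25) = 0.5000
−0.06·log₂(0.06) = 0.2435
Sum ≈ 2.1936 → 2.1936 bits.

2.1936 bits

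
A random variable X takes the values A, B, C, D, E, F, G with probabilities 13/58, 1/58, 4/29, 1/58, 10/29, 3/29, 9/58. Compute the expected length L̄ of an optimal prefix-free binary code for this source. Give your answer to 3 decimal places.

Repeatedly combine the two least-probable nodes; the expected code length is the sum of the merged weights.
merge 1/58 + 1/58 → 1/29
merge 1/29 + 3/29 → 4/29
merge 4/29 + 4/29 → 8/29
merge 9/58 + 13/58 → 11/29
merge 8/29 + 10/29 → 18/29
merge 11/29 + 18/29 → 1
L = 1/29 + 4/29 + 8/29 + 11/29 + 18/29 + 1 = 71/29 ≈ 2.448 bits/symbol.

2.448 bits/symbol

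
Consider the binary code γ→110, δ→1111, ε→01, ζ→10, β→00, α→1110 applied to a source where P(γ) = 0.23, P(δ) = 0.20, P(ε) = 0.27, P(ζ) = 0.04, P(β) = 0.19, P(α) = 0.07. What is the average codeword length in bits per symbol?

2.77 bits/symbol

L̄ = Σ pᵢ·ℓᵢ = 0.23·3 + 0.20·4 + 0.27·2 + 0.04·2 + 0.19·2 + 0.07·4 = 2.77 bits/symbol.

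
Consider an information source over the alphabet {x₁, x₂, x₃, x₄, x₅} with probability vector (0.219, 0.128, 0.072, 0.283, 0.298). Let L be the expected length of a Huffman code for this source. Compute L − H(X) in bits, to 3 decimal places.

Entropy H = −Σ p log₂ p ≈ 2.1686 bits.
Huffman merges: 9/125+16/125→1/5; 1/5+219/1000→419/1000; 283/1000+149/500→581/1000; 419/1000+581/1000→1. L = 11/5 ≈ 2.2000.
L − H = 2.2000 − 2.1686 = 0.031 bits.

0.031 bits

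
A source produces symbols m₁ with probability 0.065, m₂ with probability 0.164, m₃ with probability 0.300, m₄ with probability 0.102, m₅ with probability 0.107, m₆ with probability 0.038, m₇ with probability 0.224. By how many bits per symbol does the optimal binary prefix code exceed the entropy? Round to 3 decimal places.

Entropy H = −Σ p log₂ p ≈ 2.5489 bits.
Huffman merges: 19/500+13/200→103/1000; 51/500+103/1000→41/200; 107/1000+41/250→271/1000; 41/200+28/125→429/1000; 271/1000+3/10→571/1000; 429/1000+571/1000→1. L = 2579/1000 ≈ 2.5790.
L − H = 2.5790 − 2.5489 = 0.030 bits.

0.030 bits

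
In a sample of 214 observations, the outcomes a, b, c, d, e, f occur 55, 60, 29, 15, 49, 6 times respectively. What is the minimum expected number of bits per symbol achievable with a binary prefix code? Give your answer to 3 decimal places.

2.332 bits/symbol

Probabilities are the counts divided by 214.
Repeatedly combine the two least-probable nodes; the expected code length is the sum of the merged weights.
merge 3/107 + 15/214 → 21/214
merge 21/214 + 29/214 → 25/107
merge 49/214 + 25/107 → 99/214
merge 55/214 + 30/107 → 115/214
merge 99/214 + 115/214 → 1
L = 21/214 + 25/107 + 99/214 + 115/214 + 1 = 499/214 ≈ 2.332 bits/symbol.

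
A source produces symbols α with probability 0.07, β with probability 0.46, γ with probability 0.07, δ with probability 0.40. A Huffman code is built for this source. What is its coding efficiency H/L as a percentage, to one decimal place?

Entropy H = −Σ p log₂ p ≈ 1.5812 bits.
Huffman merges: 7/100+7/100→7/50; 7/50+2/5→27/50; 23/50+27/50→1. L = 42/25 ≈ 1.6800.
Efficiency = H/L = 1.5812/1.6800 = 94.1%.

94.1%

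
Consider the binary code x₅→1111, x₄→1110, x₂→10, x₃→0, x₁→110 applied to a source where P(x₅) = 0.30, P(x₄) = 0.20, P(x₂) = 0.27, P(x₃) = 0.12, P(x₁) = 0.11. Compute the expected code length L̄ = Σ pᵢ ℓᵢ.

2.99 bits/symbol

L̄ = Σ pᵢ·ℓᵢ = 0.30·4 + 0.20·4 + 0.27·2 + 0.12·1 + 0.11·3 = 2.99 bits/symbol.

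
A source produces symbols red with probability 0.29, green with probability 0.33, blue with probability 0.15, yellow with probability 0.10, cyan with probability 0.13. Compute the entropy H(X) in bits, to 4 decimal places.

H = −Σ pᵢ log₂ pᵢ.
−0.29·log₂(0.29) = 0.5179
−0.33·log₂(0.33) = 0.5278
−0.15·log₂(0.15) = 0.4105
−0.10·log₂(0.10) = 0.3322
−0.13·log₂(0.13) = 0.3826
Sum ≈ 2.1711 → 2.1711 bits.

2.1711 bits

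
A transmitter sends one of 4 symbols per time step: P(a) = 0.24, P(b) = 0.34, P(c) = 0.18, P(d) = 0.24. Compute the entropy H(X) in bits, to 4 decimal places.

H = −Σ pᵢ log₂ pᵢ.
−0.24·log₂(0.24) = 0.4941
−0.34·log₂(0.34) = 0.5292
−0.18·log₂(0.18) = 0.4453
−0.24·log₂(0.24) = 0.4941
Sum ≈ 1.9628 → 1.9628 bits.

1.9628 bits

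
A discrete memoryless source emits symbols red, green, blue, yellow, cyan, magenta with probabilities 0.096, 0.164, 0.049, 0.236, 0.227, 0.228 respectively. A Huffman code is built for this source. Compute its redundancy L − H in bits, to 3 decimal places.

Entropy H = −Σ p log₂ p ≈ 2.4290 bits.
Huffman merges: 49/1000+12/125→29/200; 29/200+41/250→309/1000; 227/1000+57/250→91/200; 59/250+309/1000→109/200; 91/200+109/200→1. L = 1227/500 ≈ 2.4540.
L − H = 2.4540 − 2.4290 = 0.025 bits.

0.025 bits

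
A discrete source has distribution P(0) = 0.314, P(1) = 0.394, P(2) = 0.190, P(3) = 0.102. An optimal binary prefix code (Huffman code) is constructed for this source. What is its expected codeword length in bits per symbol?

1.898 bits/symbol

Repeatedly combine the two least-probable nodes; the expected code length is the sum of the merged weights.
merge 51/500 + 19/100 → 73/250
merge 73/250 + 157/500 → 303/500
merge 197/500 + 303/500 → 1
L = 73/250 + 303/500 + 1 = 949/500 = 1.898 bits/symbol.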